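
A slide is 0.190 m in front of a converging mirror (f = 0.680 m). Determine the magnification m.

m = +1.39

1/d_i = 1/f − 1/d_o = 1/(0.6800) − 1/(0.190) = -3.793, so d_i = -0.2637 m.
m = −d_i/d_o = −(-0.2637)/(0.190) = +1.39.
The image is virtual, upright and enlarged, behind the mirror.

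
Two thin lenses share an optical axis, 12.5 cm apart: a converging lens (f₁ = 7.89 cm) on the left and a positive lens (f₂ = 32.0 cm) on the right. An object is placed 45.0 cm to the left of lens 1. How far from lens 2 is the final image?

3.23 cm

Lens 1: 1/d_i1 = 1/f₁ − 1/d_o1 = 1/(7.89) − 1/(45.0) = 0.1045, so d_i1 = 9.568 cm.
The intermediate image is 9.568 cm to the right of lens 1, which is 12.5 − (9.568) = 2.932 cm to the left of lens 2, so d_o2 = +2.932 cm.
Lens 2: 1/d_i2 = 1/f₂ − 1/d_o2 = 1/(32.0) − 1/(2.932) = -0.3098, so d_i2 = -3.23 cm.
The final image is virtual, 3.23 cm to the left of lens 2 (overall magnification ≈ -0.23).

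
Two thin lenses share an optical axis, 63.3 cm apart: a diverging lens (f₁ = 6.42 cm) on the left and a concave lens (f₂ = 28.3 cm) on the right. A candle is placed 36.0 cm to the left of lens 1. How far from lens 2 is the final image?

Lens 1 is diverging, so f₁ = −6.42 cm.
Lens 1: 1/d_i1 = 1/f₁ − 1/d_o1 = 1/(-6.42) − 1/(36.0) = -0.1835, so d_i1 = -5.448 cm.
The intermediate image is 5.448 cm to the left of lens 1 (virtual), which is 63.3 − (-5.448) = 68.75 cm to the left of lens 2, so d_o2 = +68.75 cm.
Lens 2 is diverging, so f₂ = −28.3 cm.
Lens 2: 1/d_i2 = 1/f₂ − 1/d_o2 = 1/(-28.3) − 1/(68.75) = -0.04988, so d_i2 = -20.0 cm.
The final image is virtual, 20.0 cm to the left of lens 2 (overall magnification ≈ 0.044).

20.0 cm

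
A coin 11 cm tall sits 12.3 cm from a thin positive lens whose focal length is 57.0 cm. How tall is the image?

14.0 cm

1/d_i = 1/f − 1/d_o = 1/(57.00) − 1/(12.3) = -0.06376, so d_i = -15.68 cm.
m = −d_i/d_o = +1.275.
|h_i| = |m|·h_o = 1.275 × 11 = 14.0 cm. The image is virtual, upright and enlarged, on the same side as the object.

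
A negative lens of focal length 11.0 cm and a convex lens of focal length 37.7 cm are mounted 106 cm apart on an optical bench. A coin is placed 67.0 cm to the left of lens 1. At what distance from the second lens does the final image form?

Lens 1 is diverging, so f₁ = −11.0 cm.
Lens 1: 1/d_i1 = 1/f₁ − 1/d_o1 = 1/(-11.0) − 1/(67.0) = -0.1058, so d_i1 = -9.449 cm.
The intermediate image is 9.449 cm to the left of lens 1 (virtual), which is 106 − (-9.449) = 115.4 cm to the left of lens 2, so d_o2 = +115.4 cm.
Lens 2: 1/d_i2 = 1/f₂ − 1/d_o2 = 1/(37.7) − 1/(115.4) = 0.01786, so d_i2 = 56.0 cm.
The final image is real, 56.0 cm to the right of lens 2 (overall magnification ≈ -0.068).

56.0 cm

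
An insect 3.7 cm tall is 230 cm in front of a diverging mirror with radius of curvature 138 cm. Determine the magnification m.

m = +0.231

f = R/2 = 138/2 = 69.00 cm; for a diverging mirror, f = -69.00 cm.
1/d_i = 1/f − 1/d_o = 1/(-69.00) − 1/(230) = -0.01884, so d_i = -53.08 cm.
m = −d_i/d_o = −(-53.08)/(230) = +0.231.
The image is virtual, upright and reduced, behind the mirror.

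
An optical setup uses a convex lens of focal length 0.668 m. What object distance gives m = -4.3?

0.823 m

m = −d_i/d_o ⇒ d_i = −m·d_o.
1/f = 1/d_o + 1/d_i = 1/d_o − 1/(m·d_o) = (1 − 1/m)/d_o, so d_o = f(1 − 1/m) = (0.6680)(1 − 1/(-4.3)) = 0.823 m.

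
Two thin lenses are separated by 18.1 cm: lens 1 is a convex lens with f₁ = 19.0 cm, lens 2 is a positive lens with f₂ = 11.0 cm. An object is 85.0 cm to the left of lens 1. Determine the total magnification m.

m = -0.182

Lens 1: 1/d_i1 = 1/(19.0) − 1/(85.0) = 0.04087, so d_i1 = 24.47 cm; m₁ = −d_i1/d_o1 = -0.2879.
d_o2 = 18.1 − (24.47) = -6.370 cm (virtual object).
Lens 2: 1/d_i2 = 1/(11.0) − 1/(-6.370) = 0.2479, so d_i2 = 4.034 cm; m₂ = −d_i2/d_o2 = +0.6333.
m = m₁·m₂ = (-0.2879)(+0.6333) = -0.182.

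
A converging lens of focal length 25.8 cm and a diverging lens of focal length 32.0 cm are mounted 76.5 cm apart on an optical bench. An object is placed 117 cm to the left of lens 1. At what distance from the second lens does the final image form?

18.4 cm

Lens 1: 1/d_i1 = 1/f₁ − 1/d_o1 = 1/(25.8) − 1/(117) = 0.03021, so d_i1 = 33.10 cm.
The intermediate image is 33.10 cm to the right of lens 1, which is 76.5 − (33.10) = 43.40 cm to the left of lens 2, so d_o2 = +43.40 cm.
Lens 2 is diverging, so f₂ = −32.0 cm.
Lens 2: 1/d_i2 = 1/f₂ − 1/d_o2 = 1/(-32.0) − 1/(43.40) = -0.05429, so d_i2 = -18.4 cm.
The final image is virtual, 18.4 cm to the left of lens 2 (overall magnification ≈ -0.12).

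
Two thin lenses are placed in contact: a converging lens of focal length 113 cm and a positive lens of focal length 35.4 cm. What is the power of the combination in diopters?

P = +3.71 D

P₁ = 1/f₁ = 1/(1.13 m) = +0.8850 D; P₂ = 1/f₂ = 1/(0.354 m) = +2.825 D.
For thin lenses in contact, P = P₁ + P₂ = (+0.8850) + (+2.825) = +3.71 D.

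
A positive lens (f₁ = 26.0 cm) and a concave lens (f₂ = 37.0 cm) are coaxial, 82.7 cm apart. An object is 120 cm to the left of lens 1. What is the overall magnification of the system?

m = -0.118

Lens 1: 1/d_i1 = 1/(26.0) − 1/(120) = 0.03013, so d_i1 = 33.19 cm; m₁ = −d_i1/d_o1 = -0.2766.
d_o2 = 82.7 − (33.19) = 49.51 cm.
f₂ = −37.0 cm (diverging).
Lens 2: 1/d_i2 = 1/(-37.0) − 1/(49.51) = -0.04722, so d_i2 = -21.18 cm; m₂ = −d_i2/d_o2 = +0.4277.
m = m₁·m₂ = (-0.2766)(+0.4277) = -0.118.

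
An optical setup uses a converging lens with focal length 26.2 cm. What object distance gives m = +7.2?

22.6 cm

m = −d_i/d_o ⇒ d_i = −m·d_o.
1/f = 1/d_o + 1/d_i = 1/d_o − 1/(m·d_o) = (1 − 1/m)/d_o, so d_o = f(1 − 1/m) = (26.20)(1 − 1/(+7.2)) = 22.6 cm.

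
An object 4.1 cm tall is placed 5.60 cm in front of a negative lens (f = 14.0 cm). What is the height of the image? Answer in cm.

2.93 cm

For a negative lens, f = -14.0 cm.
1/d_i = 1/f − 1/d_o = 1/(-14.00) − 1/(5.60) = -0.2500, so d_i = -4.000 cm.
m = −d_i/d_o = +0.7143.
|h_i| = |m|·h_o = 0.7143 × 4.1 = 2.93 cm. The image is virtual, upright and reduced, on the same side as the object.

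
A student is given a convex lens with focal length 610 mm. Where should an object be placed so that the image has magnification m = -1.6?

991 mm

m = −d_i/d_o ⇒ d_i = −m·d_o.
1/f = 1/d_o + 1/d_i = 1/d_o − 1/(m·d_o) = (1 − 1/m)/d_o, so d_o = f(1 − 1/m) = (610.0)(1 − 1/(-1.6)) = 991 mm.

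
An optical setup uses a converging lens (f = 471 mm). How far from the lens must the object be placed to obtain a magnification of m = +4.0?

m = −d_i/d_o ⇒ d_i = −m·d_o.
1/f = 1/d_o + 1/d_i = 1/d_o − 1/(m·d_o) = (1 − 1/m)/d_o, so d_o = f(1 − 1/m) = (471.0)(1 − 1/(+4.0)) = 353 mm.

353 mm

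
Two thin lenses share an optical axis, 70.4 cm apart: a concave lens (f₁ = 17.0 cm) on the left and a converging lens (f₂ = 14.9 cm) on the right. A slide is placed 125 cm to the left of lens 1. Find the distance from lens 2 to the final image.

18.1 cm

Lens 1 is diverging, so f₁ = −17.0 cm.
Lens 1: 1/d_i1 = 1/f₁ − 1/d_o1 = 1/(-17.0) − 1/(125) = -0.06682, so d_i1 = -14.96 cm.
The intermediate image is 14.96 cm to the left of lens 1 (virtual), which is 70.4 − (-14.96) = 85.36 cm to the left of lens 2, so d_o2 = +85.36 cm.
Lens 2: 1/d_i2 = 1/f₂ − 1/d_o2 = 1/(14.9) − 1/(85.36) = 0.05540, so d_i2 = 18.1 cm.
The final image is real, 18.1 cm to the right of lens 2 (overall magnification ≈ -0.025).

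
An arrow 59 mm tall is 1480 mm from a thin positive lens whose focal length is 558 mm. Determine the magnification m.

1/d_i = 1/f − 1/d_o = 1/(558.0) − 1/(1480) = 0.001116, so d_i = 895.7 mm.
m = −d_i/d_o = −(895.7)/(1480) = -0.605.
The image is real, inverted and reduced, on the far side of the lens.

m = -0.605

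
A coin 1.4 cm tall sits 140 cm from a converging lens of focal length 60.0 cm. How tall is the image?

1.05 cm

1/d_i = 1/f − 1/d_o = 1/(60.00) − 1/(140) = 0.009524, so d_i = 105.0 cm.
m = −d_i/d_o = -0.7500.
|h_i| = |m|·h_o = 0.7500 × 1.4 = 1.05 cm. The image is real, inverted and reduced, on the far side of the lens.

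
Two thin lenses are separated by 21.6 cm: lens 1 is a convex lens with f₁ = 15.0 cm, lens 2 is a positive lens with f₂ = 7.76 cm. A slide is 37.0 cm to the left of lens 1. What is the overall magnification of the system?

Lens 1: 1/d_i1 = 1/(15.0) − 1/(37.0) = 0.03964, so d_i1 = 25.23 cm; m₁ = −d_i1/d_o1 = -0.6819.
d_o2 = 21.6 − (25.23) = -3.630 cm (virtual object).
Lens 2: 1/d_i2 = 1/(7.76) − 1/(-3.630) = 0.4043, so d_i2 = 2.473 cm; m₂ = −d_i2/d_o2 = +0.6813.
m = m₁·m₂ = (-0.6819)(+0.6813) = -0.465.

m = -0.465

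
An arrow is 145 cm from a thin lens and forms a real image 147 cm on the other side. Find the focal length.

f = 73.0 cm (converging)

Real image ⇒ d_i = +147 cm.
1/f = 1/d_o + 1/d_i = 1/(145) + 1/(147) = 0.01370, so f = 73.0 cm.
Since f is positive, the thin lens is converging.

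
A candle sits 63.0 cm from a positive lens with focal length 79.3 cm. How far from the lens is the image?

Thin-lens equation: 1/s_i = 1/f − 1/s_o = 1/(79.30) − 1/(63.0) = 0.01261 − 0.01587 = -0.003263, so s_i = -306 cm.
The image is virtual, upright and enlarged, on the same side as the object.

306 cm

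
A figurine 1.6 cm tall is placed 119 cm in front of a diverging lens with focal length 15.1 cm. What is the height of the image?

For a diverging lens, f = -15.1 cm.
1/d_i = 1/f − 1/d_o = 1/(-15.10) − 1/(119) = -0.07463, so d_i = -13.40 cm.
m = −d_i/d_o = +0.1126.
|h_i| = |m|·h_o = 0.1126 × 1.6 = 0.180 cm. The image is virtual, upright and reduced, on the same side as the object.

0.180 cm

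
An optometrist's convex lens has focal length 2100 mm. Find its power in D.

f = 210 cm = 2.10 m.
P = 1/f = 1/(2.10 m) = +0.476 D.

P = +0.476 D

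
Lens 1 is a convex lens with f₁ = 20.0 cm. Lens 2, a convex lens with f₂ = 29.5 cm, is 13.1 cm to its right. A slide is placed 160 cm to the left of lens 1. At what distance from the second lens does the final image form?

7.33 cm

Lens 1: 1/d_i1 = 1/f₁ − 1/d_o1 = 1/(20.0) − 1/(160) = 0.04375, so d_i1 = 22.86 cm.
The intermediate image is 22.86 cm to the right of lens 1, which lies 9.760 cm to the right of lens 2 — a virtual object — so d_o2 = −9.760 cm.
Lens 2: 1/d_i2 = 1/f₂ − 1/d_o2 = 1/(29.5) − 1/(-9.760) = 0.1364, so d_i2 = 7.33 cm.
The final image is real, 7.33 cm to the right of lens 2 (overall magnification ≈ -0.11).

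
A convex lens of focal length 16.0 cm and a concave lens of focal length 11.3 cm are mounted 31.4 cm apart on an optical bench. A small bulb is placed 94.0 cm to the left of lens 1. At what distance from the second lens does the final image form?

5.85 cm

Lens 1: 1/d_i1 = 1/f₁ − 1/d_o1 = 1/(16.0) − 1/(94.0) = 0.05186, so d_i1 = 19.28 cm.
The intermediate image is 19.28 cm to the right of lens 1, which is 31.4 − (19.28) = 12.12 cm to the left of lens 2, so d_o2 = +12.12 cm.
Lens 2 is diverging, so f₂ = −11.3 cm.
Lens 2: 1/d_i2 = 1/f₂ − 1/d_o2 = 1/(-11.3) − 1/(12.12) = -0.1710, so d_i2 = -5.85 cm.
The final image is virtual, 5.85 cm to the left of lens 2 (overall magnification ≈ -0.099).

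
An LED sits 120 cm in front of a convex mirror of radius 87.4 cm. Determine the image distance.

f = R/2 = 87.4/2 = 43.70 cm; for a convex mirror, f = -43.70 cm.
Mirror equation: 1/v = 1/f − 1/u = 1/(-43.70) − 1/(120) = -0.02288 − 0.008333 = -0.03122, so v = -32.0 cm.
The image is virtual, upright and reduced, behind the mirror.

32.0 cm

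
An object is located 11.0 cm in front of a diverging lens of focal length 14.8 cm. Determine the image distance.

For a diverging lens, f = -14.8 cm.
Thin-lens equation: 1/s_i = 1/f − 1/s_o = 1/(-14.80) − 1/(11.0) = -0.06757 − 0.09091 = -0.1585, so s_i = -6.31 cm.
The image is virtual, upright and reduced, on the same side as the object.

6.31 cm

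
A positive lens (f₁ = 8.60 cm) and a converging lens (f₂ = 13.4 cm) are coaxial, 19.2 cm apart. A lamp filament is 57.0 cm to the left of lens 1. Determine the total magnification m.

Lens 1: 1/d_i1 = 1/(8.60) − 1/(57.0) = 0.09874, so d_i1 = 10.13 cm; m₁ = −d_i1/d_o1 = -0.1777.
d_o2 = 19.2 − (10.13) = 9.070 cm.
Lens 2: 1/d_i2 = 1/(13.4) − 1/(9.070) = -0.03563, so d_i2 = -28.07 cm; m₂ = −d_i2/d_o2 = +3.095.
m = m₁·m₂ = (-0.1777)(+3.095) = -0.550.

m = -0.550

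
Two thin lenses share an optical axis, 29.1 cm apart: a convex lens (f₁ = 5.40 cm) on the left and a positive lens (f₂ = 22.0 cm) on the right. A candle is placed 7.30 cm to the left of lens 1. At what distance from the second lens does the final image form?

Lens 1: 1/d_i1 = 1/f₁ − 1/d_o1 = 1/(5.40) − 1/(7.30) = 0.04820, so d_i1 = 20.75 cm.
The intermediate image is 20.75 cm to the right of lens 1, which is 29.1 − (20.75) = 8.350 cm to the left of lens 2, so d_o2 = +8.350 cm.
Lens 2: 1/d_i2 = 1/f₂ − 1/d_o2 = 1/(22.0) − 1/(8.350) = -0.07431, so d_i2 = -13.5 cm.
The final image is virtual, 13.5 cm to the left of lens 2 (overall magnification ≈ -4.6).

13.5 cm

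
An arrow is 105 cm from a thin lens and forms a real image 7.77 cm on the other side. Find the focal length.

Real image ⇒ d_i = +7.77 cm.
1/f = 1/d_o + 1/d_i = 1/(105) + 1/(7.77) = 0.1382, so f = 7.23 cm.
Since f is positive, the thin lens is converging.

f = 7.23 cm (converging)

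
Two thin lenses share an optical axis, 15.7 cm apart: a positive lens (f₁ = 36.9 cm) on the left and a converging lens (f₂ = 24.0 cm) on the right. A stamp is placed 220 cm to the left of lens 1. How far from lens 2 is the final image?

Lens 1: 1/d_i1 = 1/f₁ − 1/d_o1 = 1/(36.9) − 1/(220) = 0.02255, so d_i1 = 44.34 cm.
The intermediate image is 44.34 cm to the right of lens 1, which lies 28.64 cm to the right of lens 2 — a virtual object — so d_o2 = −28.64 cm.
Lens 2: 1/d_i2 = 1/f₂ − 1/d_o2 = 1/(24.0) − 1/(-28.64) = 0.07658, so d_i2 = 13.1 cm.
The final image is real, 13.1 cm to the right of lens 2 (overall magnification ≈ -0.092).

13.1 cm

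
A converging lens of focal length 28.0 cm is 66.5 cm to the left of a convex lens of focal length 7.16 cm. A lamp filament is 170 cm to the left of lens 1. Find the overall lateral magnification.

m = +0.0547

Lens 1: 1/d_i1 = 1/(28.0) − 1/(170) = 0.02983, so d_i1 = 33.52 cm; m₁ = −d_i1/d_o1 = -0.1972.
d_o2 = 66.5 − (33.52) = 32.98 cm.
Lens 2: 1/d_i2 = 1/(7.16) − 1/(32.98) = 0.1093, so d_i2 = 9.145 cm; m₂ = −d_i2/d_o2 = -0.2773.
m = m₁·m₂ = (-0.1972)(-0.2773) = +0.0547.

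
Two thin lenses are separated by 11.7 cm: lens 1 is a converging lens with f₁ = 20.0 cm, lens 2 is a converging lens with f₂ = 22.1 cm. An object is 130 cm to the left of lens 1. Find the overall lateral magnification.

Lens 1: 1/d_i1 = 1/(20.0) − 1/(130) = 0.04231, so d_i1 = 23.64 cm; m₁ = −d_i1/d_o1 = -0.1818.
d_o2 = 11.7 − (23.64) = -11.94 cm (virtual object).
Lens 2: 1/d_i2 = 1/(22.1) − 1/(-11.94) = 0.1290, so d_i2 = 7.752 cm; m₂ = −d_i2/d_o2 = +0.6492.
m = m₁·m₂ = (-0.1818)(+0.6492) = -0.118.

m = -0.118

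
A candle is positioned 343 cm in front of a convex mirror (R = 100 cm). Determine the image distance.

43.6 cm

f = R/2 = 100/2 = 50.00 cm; for a convex mirror, f = -50.00 cm.
Mirror equation: 1/v = 1/f − 1/u = 1/(-50.00) − 1/(343) = -0.02000 − 0.002915 = -0.02292, so v = -43.6 cm.
The image is virtual, upright and reduced, behind the mirror.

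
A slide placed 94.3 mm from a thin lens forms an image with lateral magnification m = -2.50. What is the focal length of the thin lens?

m = −d_i/d_o ⇒ d_i = −m·d_o = −(-2.50)·(94.3) = 235.8 mm.
1/f = 1/d_o + 1/d_i = 1/(94.3) + 1/(235.8) = 0.01485, so f = 67.4 mm.
Since f is positive, the thin lens is converging.

f = 67.4 mm (converging)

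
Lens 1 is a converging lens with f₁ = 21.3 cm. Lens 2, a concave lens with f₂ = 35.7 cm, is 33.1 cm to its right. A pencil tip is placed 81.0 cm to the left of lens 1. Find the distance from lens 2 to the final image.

Lens 1: 1/d_i1 = 1/f₁ − 1/d_o1 = 1/(21.3) − 1/(81.0) = 0.03460, so d_i1 = 28.90 cm.
The intermediate image is 28.90 cm to the right of lens 1, which is 33.1 − (28.90) = 4.200 cm to the left of lens 2, so d_o2 = +4.200 cm.
Lens 2 is diverging, so f₂ = −35.7 cm.
Lens 2: 1/d_i2 = 1/f₂ − 1/d_o2 = 1/(-35.7) − 1/(4.200) = -0.2661, so d_i2 = -3.76 cm.
The final image is virtual, 3.76 cm to the left of lens 2 (overall magnification ≈ -0.32).

3.76 cm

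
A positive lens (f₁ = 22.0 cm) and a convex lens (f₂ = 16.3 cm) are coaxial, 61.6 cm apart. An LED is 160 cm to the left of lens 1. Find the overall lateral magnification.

m = +0.131

Lens 1: 1/d_i1 = 1/(22.0) − 1/(160) = 0.03920, so d_i1 = 25.51 cm; m₁ = −d_i1/d_o1 = -0.1594.
d_o2 = 61.6 − (25.51) = 36.09 cm.
Lens 2: 1/d_i2 = 1/(16.3) − 1/(36.09) = 0.03364, so d_i2 = 29.73 cm; m₂ = −d_i2/d_o2 = -0.8236.
m = m₁·m₂ = (-0.1594)(-0.8236) = +0.131.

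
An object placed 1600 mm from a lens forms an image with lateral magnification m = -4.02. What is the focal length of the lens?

f = 1280 mm (converging)

m = −d_i/d_o ⇒ d_i = −m·d_o = −(-4.02)·(1600) = 6432 mm.
1/f = 1/d_o + 1/d_i = 1/(1600) + 1/(6432) = 0.0007805, so f = 1280 mm.
Since f is positive, the lens is converging.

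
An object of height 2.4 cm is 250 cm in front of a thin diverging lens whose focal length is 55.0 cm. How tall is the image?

0.433 cm

For a diverging lens, f = -55.0 cm.
1/d_i = 1/f − 1/d_o = 1/(-55.00) − 1/(250) = -0.02218, so d_i = -45.08 cm.
m = −d_i/d_o = +0.1803.
|h_i| = |m|·h_o = 0.1803 × 2.4 = 0.433 cm. The image is virtual, upright and reduced, on the same side as the object.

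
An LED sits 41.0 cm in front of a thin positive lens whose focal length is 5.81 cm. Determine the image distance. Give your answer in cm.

Lens equation: 1/q = 1/f − 1/p = 1/(5.810) − 1/(41.0) = 0.1721 − 0.02439 = 0.1477, so q = 6.77 cm.
The image is real, inverted and reduced, on the far side of the lens.

6.77 cm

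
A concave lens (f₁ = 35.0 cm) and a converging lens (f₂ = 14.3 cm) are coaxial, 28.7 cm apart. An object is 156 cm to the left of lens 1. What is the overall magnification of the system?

f₁ = −35.0 cm (diverging).
Lens 1: 1/d_i1 = 1/(-35.0) − 1/(156) = -0.03498, so d_i1 = -28.59 cm; m₁ = −d_i1/d_o1 = +0.1833.
d_o2 = 28.7 − (-28.59) = 57.29 cm.
Lens 2: 1/d_i2 = 1/(14.3) − 1/(57.29) = 0.05248, so d_i2 = 19.06 cm; m₂ = −d_i2/d_o2 = -0.3326.
m = m₁·m₂ = (+0.1833)(-0.3326) = -0.0610.

m = -0.0610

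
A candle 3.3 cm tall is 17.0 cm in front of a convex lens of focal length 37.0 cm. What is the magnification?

m = +1.85

1/d_i = 1/f − 1/d_o = 1/(37.00) − 1/(17.0) = -0.03180, so d_i = -31.45 cm.
m = −d_i/d_o = −(-31.45)/(17.0) = +1.85.
The image is virtual, upright and enlarged, on the same side as the object.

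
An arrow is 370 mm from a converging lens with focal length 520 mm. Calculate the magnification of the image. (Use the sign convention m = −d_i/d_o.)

1/d_i = 1/f − 1/d_o = 1/(520.0) − 1/(370) = -0.0007796, so d_i = -1283 mm.
m = −d_i/d_o = −(-1283)/(370) = +3.47.
The image is virtual, upright and enlarged, on the same side as the object.

m = +3.47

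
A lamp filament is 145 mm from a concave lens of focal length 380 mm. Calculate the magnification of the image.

m = +0.724

For a concave lens, f = -380 mm.
1/d_i = 1/f − 1/d_o = 1/(-380.0) − 1/(145) = -0.009528, so d_i = -105.0 mm.
m = −d_i/d_o = −(-105.0)/(145) = +0.724.
The image is virtual, upright and reduced, on the same side as the object.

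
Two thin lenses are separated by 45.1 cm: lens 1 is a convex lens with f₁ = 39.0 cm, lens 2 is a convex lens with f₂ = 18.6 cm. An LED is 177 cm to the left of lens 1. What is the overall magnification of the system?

m = -0.223

Lens 1: 1/d_i1 = 1/(39.0) − 1/(177) = 0.01999, so d_i1 = 50.02 cm; m₁ = −d_i1/d_o1 = -0.2826.
d_o2 = 45.1 − (50.02) = -4.920 cm (virtual object).
Lens 2: 1/d_i2 = 1/(18.6) − 1/(-4.920) = 0.2570, so d_i2 = 3.891 cm; m₂ = −d_i2/d_o2 = +0.7908.
m = m₁·m₂ = (-0.2826)(+0.7908) = -0.223.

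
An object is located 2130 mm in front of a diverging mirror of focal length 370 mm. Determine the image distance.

315 mm

For a diverging mirror, f = -370 mm.
Mirror equation: 1/v = 1/f − 1/u = 1/(-370.0) − 1/(2130) = -0.002703 − 0.0004695 = -0.003172, so v = -315 mm.
The image is virtual, upright and reduced, behind the mirror.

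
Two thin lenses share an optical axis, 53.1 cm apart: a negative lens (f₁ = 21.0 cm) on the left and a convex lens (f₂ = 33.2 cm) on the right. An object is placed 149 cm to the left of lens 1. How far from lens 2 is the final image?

Lens 1 is diverging, so f₁ = −21.0 cm.
Lens 1: 1/d_i1 = 1/f₁ − 1/d_o1 = 1/(-21.0) − 1/(149) = -0.05433, so d_i1 = -18.41 cm.
The intermediate image is 18.41 cm to the left of lens 1 (virtual), which is 53.1 − (-18.41) = 71.51 cm to the left of lens 2, so d_o2 = +71.51 cm.
Lens 2: 1/d_i2 = 1/f₂ − 1/d_o2 = 1/(33.2) − 1/(71.51) = 0.01614, so d_i2 = 62.0 cm.
The final image is real, 62.0 cm to the right of lens 2 (overall magnification ≈ -0.11).

62.0 cm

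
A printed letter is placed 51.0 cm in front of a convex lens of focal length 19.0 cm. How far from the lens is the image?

30.3 cm

Thin-lens equation: 1/q = 1/f − 1/p = 1/(19.00) − 1/(51.0) = 0.05263 − 0.01961 = 0.03302, so q = 30.3 cm.
The image is real, inverted and reduced, on the far side of the lens.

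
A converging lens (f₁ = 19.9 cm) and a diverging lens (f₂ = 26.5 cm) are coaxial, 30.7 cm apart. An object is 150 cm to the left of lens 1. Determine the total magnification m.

m = -0.118

Lens 1: 1/d_i1 = 1/(19.9) − 1/(150) = 0.04358, so d_i1 = 22.94 cm; m₁ = −d_i1/d_o1 = -0.1529.
d_o2 = 30.7 − (22.94) = 7.760 cm.
f₂ = −26.5 cm (diverging).
Lens 2: 1/d_i2 = 1/(-26.5) − 1/(7.760) = -0.1666, so d_i2 = -6.002 cm; m₂ = −d_i2/d_o2 = +0.7735.
m = m₁·m₂ = (-0.1529)(+0.7735) = -0.118.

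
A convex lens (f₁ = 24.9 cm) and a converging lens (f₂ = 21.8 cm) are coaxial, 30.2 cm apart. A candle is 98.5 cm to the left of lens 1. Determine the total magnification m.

Lens 1: 1/d_i1 = 1/(24.9) − 1/(98.5) = 0.03001, so d_i1 = 33.32 cm; m₁ = −d_i1/d_o1 = -0.3383.
d_o2 = 30.2 − (33.32) = -3.120 cm (virtual object).
Lens 2: 1/d_i2 = 1/(21.8) − 1/(-3.120) = 0.3664, so d_i2 = 2.729 cm; m₂ = −d_i2/d_o2 = +0.8748.
m = m₁·m₂ = (-0.3383)(+0.8748) = -0.296.

m = -0.296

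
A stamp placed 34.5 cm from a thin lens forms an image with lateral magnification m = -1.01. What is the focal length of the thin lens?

f = 17.3 cm (converging)

m = −d_i/d_o ⇒ d_i = −m·d_o = −(-1.01)·(34.5) = 34.84 cm.
1/f = 1/d_o + 1/d_i = 1/(34.5) + 1/(34.84) = 0.05769, so f = 17.3 cm.
Since f is positive, the thin lens is converging.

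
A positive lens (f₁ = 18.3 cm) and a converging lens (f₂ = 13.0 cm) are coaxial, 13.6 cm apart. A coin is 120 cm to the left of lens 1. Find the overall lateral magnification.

Lens 1: 1/d_i1 = 1/(18.3) − 1/(120) = 0.04631, so d_i1 = 21.59 cm; m₁ = −d_i1/d_o1 = -0.1799.
d_o2 = 13.6 − (21.59) = -7.990 cm (virtual object).
Lens 2: 1/d_i2 = 1/(13.0) − 1/(-7.990) = 0.2021, so d_i2 = 4.949 cm; m₂ = −d_i2/d_o2 = +0.6193.
m = m₁·m₂ = (-0.1799)(+0.6193) = -0.111.

m = -0.111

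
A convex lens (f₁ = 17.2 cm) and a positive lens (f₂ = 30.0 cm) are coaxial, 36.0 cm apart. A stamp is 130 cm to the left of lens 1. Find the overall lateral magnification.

Lens 1: 1/d_i1 = 1/(17.2) − 1/(130) = 0.05045, so d_i1 = 19.82 cm; m₁ = −d_i1/d_o1 = -0.1525.
d_o2 = 36.0 − (19.82) = 16.18 cm.
Lens 2: 1/d_i2 = 1/(30.0) − 1/(16.18) = -0.02847, so d_i2 = -35.12 cm; m₂ = −d_i2/d_o2 = +2.171.
m = m₁·m₂ = (-0.1525)(+2.171) = -0.331.

m = -0.331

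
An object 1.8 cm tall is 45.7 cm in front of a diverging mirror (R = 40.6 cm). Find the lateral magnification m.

m = +0.308

f = R/2 = 40.6/2 = 20.30 cm; for a diverging mirror, f = -20.30 cm.
1/d_i = 1/f − 1/d_o = 1/(-20.30) − 1/(45.7) = -0.07114, so d_i = -14.06 cm.
m = −d_i/d_o = −(-14.06)/(45.7) = +0.308.
The image is virtual, upright and reduced, behind the mirror.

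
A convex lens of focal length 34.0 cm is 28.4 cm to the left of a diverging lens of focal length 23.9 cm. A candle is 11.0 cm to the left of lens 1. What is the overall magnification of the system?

Lens 1: 1/d_i1 = 1/(34.0) − 1/(11.0) = -0.06150, so d_i1 = -16.26 cm; m₁ = −d_i1/d_o1 = +1.478.
d_o2 = 28.4 − (-16.26) = 44.66 cm.
f₂ = −23.9 cm (diverging).
Lens 2: 1/d_i2 = 1/(-23.9) − 1/(44.66) = -0.06423, so d_i2 = -15.57 cm; m₂ = −d_i2/d_o2 = +0.3486.
m = m₁·m₂ = (+1.478)(+0.3486) = +0.515.

m = +0.515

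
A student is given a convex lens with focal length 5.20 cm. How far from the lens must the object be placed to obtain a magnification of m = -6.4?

6.01 cm

m = −d_i/d_o ⇒ d_i = −m·d_o.
1/f = 1/d_o + 1/d_i = 1/d_o − 1/(m·d_o) = (1 − 1/m)/d_o, so d_o = f(1 − 1/m) = (5.200)(1 − 1/(-6.4)) = 6.01 cm.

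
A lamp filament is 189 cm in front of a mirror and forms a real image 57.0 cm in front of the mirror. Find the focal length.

f = 43.8 cm (concave)

Real image ⇒ d_i = +57.0 cm.
1/f = 1/d_o + 1/d_i = 1/(189) + 1/(57.0) = 0.02283, so f = 43.8 cm.
Since f is positive, the mirror is concave.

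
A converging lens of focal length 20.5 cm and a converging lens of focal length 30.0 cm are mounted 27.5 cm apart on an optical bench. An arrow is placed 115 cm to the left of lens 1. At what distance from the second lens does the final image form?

Lens 1: 1/d_i1 = 1/f₁ − 1/d_o1 = 1/(20.5) − 1/(115) = 0.04008, so d_i1 = 24.95 cm.
The intermediate image is 24.95 cm to the right of lens 1, which is 27.5 − (24.95) = 2.550 cm to the left of lens 2, so d_o2 = +2.550 cm.
Lens 2: 1/d_i2 = 1/f₂ − 1/d_o2 = 1/(30.0) − 1/(2.550) = -0.3588, so d_i2 = -2.79 cm.
The final image is virtual, 2.79 cm to the left of lens 2 (overall magnification ≈ -0.24).

2.79 cm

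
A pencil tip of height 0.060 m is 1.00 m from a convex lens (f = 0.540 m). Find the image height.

1/d_i = 1/f − 1/d_o = 1/(0.5400) − 1/(1.00) = 0.8519, so d_i = 1.174 m.
m = −d_i/d_o = -1.174.
|h_i| = |m|·h_o = 1.174 × 0.060 = 0.0704 m. The image is real, inverted and enlarged, on the far side of the lens.

0.0704 m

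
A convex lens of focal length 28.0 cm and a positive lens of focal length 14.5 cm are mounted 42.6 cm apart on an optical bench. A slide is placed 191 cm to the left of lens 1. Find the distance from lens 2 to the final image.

30.1 cm

Lens 1: 1/d_i1 = 1/f₁ − 1/d_o1 = 1/(28.0) − 1/(191) = 0.03048, so d_i1 = 32.81 cm.
The intermediate image is 32.81 cm to the right of lens 1, which is 42.6 − (32.81) = 9.790 cm to the left of lens 2, so d_o2 = +9.790 cm.
Lens 2: 1/d_i2 = 1/f₂ − 1/d_o2 = 1/(14.5) − 1/(9.790) = -0.03318, so d_i2 = -30.1 cm.
The final image is virtual, 30.1 cm to the left of lens 2 (overall magnification ≈ -0.53).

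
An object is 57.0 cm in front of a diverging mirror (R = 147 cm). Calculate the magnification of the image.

m = +0.563

f = R/2 = 147/2 = 73.50 cm; for a diverging mirror, f = -73.50 cm.
1/d_i = 1/f − 1/d_o = 1/(-73.50) − 1/(57.0) = -0.03115, so d_i = -32.10 cm.
m = −d_i/d_o = −(-32.10)/(57.0) = +0.563.
The image is virtual, upright and reduced, behind the mirror.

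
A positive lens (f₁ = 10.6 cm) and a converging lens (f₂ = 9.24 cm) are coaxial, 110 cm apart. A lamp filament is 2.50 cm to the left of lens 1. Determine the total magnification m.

Lens 1: 1/d_i1 = 1/(10.6) − 1/(2.50) = -0.3057, so d_i1 = -3.272 cm; m₁ = −d_i1/d_o1 = +1.309.
d_o2 = 110 − (-3.272) = 113.3 cm.
Lens 2: 1/d_i2 = 1/(9.24) − 1/(113.3) = 0.09940, so d_i2 = 10.06 cm; m₂ = −d_i2/d_o2 = -0.08879.
m = m₁·m₂ = (+1.309)(-0.08879) = -0.116.

m = -0.116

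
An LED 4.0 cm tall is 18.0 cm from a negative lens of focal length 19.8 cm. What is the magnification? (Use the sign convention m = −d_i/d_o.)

m = +0.524

For a negative lens, f = -19.8 cm.
1/d_i = 1/f − 1/d_o = 1/(-19.80) − 1/(18.0) = -0.1061, so d_i = -9.429 cm.
m = −d_i/d_o = −(-9.429)/(18.0) = +0.524.
The image is virtual, upright and reduced, on the same side as the object.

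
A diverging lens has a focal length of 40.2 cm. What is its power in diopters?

For a diverging lens, f = −40.2 cm.
f = -40.2 cm = -0.402 m.
P = 1/f = 1/(-0.402 m) = -2.49 D.

P = -2.49 D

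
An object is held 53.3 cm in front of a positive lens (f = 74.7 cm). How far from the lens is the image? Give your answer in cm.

Lens equation: 1/q = 1/f − 1/p = 1/(74.70) − 1/(53.3) = 0.01339 − 0.01876 = -0.005375, so q = -186 cm.
The image is virtual, upright and enlarged, on the same side as the object.

186 cm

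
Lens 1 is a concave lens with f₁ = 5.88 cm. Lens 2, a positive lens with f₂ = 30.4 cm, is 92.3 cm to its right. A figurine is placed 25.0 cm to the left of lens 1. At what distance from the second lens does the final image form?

Lens 1 is diverging, so f₁ = −5.88 cm.
Lens 1: 1/d_i1 = 1/f₁ − 1/d_o1 = 1/(-5.88) − 1/(25.0) = -0.2101, so d_i1 = -4.760 cm.
The intermediate image is 4.760 cm to the left of lens 1 (virtual), which is 92.3 − (-4.760) = 97.06 cm to the left of lens 2, so d_o2 = +97.06 cm.
Lens 2: 1/d_i2 = 1/f₂ − 1/d_o2 = 1/(30.4) − 1/(97.06) = 0.02259, so d_i2 = 44.3 cm.
The final image is real, 44.3 cm to the right of lens 2 (overall magnification ≈ -0.087).

44.3 cm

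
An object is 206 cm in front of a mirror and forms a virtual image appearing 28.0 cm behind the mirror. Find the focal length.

f = -32.4 cm (convex)

Virtual image ⇒ d_i = −28.0 cm.
1/f = 1/d_o + 1/d_i = 1/(206) + 1/(-28.0) = -0.03086, so f = -32.4 cm.
Since f is negative, the mirror is convex.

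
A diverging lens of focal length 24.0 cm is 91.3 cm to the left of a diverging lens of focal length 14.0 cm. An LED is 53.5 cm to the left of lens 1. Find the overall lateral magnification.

m = +0.0356

f₁ = −24.0 cm (diverging).
Lens 1: 1/d_i1 = 1/(-24.0) − 1/(53.5) = -0.06036, so d_i1 = -16.57 cm; m₁ = −d_i1/d_o1 = +0.3097.
d_o2 = 91.3 − (-16.57) = 107.9 cm.
f₂ = −14.0 cm (diverging).
Lens 2: 1/d_i2 = 1/(-14.0) − 1/(107.9) = -0.08070, so d_i2 = -12.39 cm; m₂ = −d_i2/d_o2 = +0.1148.
m = m₁·m₂ = (+0.3097)(+0.1148) = +0.0356.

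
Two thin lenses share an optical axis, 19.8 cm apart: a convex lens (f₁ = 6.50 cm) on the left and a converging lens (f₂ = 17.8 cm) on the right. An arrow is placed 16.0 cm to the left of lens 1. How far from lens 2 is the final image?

Lens 1: 1/d_i1 = 1/f₁ − 1/d_o1 = 1/(6.50) − 1/(16.0) = 0.09135, so d_i1 = 10.95 cm.
The intermediate image is 10.95 cm to the right of lens 1, which is 19.8 − (10.95) = 8.850 cm to the left of lens 2, so d_o2 = +8.850 cm.
Lens 2: 1/d_i2 = 1/f₂ − 1/d_o2 = 1/(17.8) − 1/(8.850) = -0.05681, so d_i2 = -17.6 cm.
The final image is virtual, 17.6 cm to the left of lens 2 (overall magnification ≈ -1.4).

17.6 cm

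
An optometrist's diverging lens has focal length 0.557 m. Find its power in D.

P = -1.80 D

For a diverging lens, f = −0.557 m.
P = 1/f = 1/(-0.557 m) = -1.80 D.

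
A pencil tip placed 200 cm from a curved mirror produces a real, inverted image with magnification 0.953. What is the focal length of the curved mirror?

f = 97.6 cm (concave)

m = −d_i/d_o ⇒ d_i = −m·d_o = −(-0.953)·(200) = 190.6 cm.
1/f = 1/d_o + 1/d_i = 1/(200) + 1/(190.6) = 0.01025, so f = 97.6 cm.
Since f is positive, the curved mirror is concave.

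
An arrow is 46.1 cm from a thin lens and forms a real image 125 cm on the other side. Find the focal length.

f = 33.7 cm (converging)

Real image ⇒ d_i = +125 cm.
1/f = 1/d_o + 1/d_i = 1/(46.1) + 1/(125) = 0.02969, so f = 33.7 cm.
Since f is positive, the thin lens is converging.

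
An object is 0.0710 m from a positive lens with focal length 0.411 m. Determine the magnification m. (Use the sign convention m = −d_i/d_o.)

m = +1.21

1/d_i = 1/f − 1/d_o = 1/(0.4110) − 1/(0.0710) = -11.65, so d_i = -0.08583 m.
m = −d_i/d_o = −(-0.08583)/(0.0710) = +1.21.
The image is virtual, upright and enlarged, on the same side as the object.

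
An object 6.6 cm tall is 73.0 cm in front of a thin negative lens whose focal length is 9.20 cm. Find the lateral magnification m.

m = +0.112

For a negative lens, f = -9.20 cm.
1/d_i = 1/f − 1/d_o = 1/(-9.200) − 1/(73.0) = -0.1224, so d_i = -8.170 cm.
m = −d_i/d_o = −(-8.170)/(73.0) = +0.112.
The image is virtual, upright and reduced, on the same side as the object.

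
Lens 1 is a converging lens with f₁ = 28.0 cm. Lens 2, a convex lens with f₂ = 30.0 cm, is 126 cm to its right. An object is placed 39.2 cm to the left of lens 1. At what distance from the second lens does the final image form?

420 cm

Lens 1: 1/d_i1 = 1/f₁ − 1/d_o1 = 1/(28.0) − 1/(39.2) = 0.01020, so d_i1 = 98.00 cm.
The intermediate image is 98.00 cm to the right of lens 1, which is 126 − (98.00) = 28.00 cm to the left of lens 2, so d_o2 = +28.00 cm.
Lens 2: 1/d_i2 = 1/f₂ − 1/d_o2 = 1/(30.0) − 1/(28.00) = -0.002381, so d_i2 = -420 cm.
The final image is virtual, 420 cm to the left of lens 2 (overall magnification ≈ -38).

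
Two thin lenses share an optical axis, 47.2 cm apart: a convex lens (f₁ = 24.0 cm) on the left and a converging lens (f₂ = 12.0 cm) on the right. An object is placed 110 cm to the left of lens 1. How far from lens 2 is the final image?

Lens 1: 1/d_i1 = 1/f₁ − 1/d_o1 = 1/(24.0) − 1/(110) = 0.03258, so d_i1 = 30.70 cm.
The intermediate image is 30.70 cm to the right of lens 1, which is 47.2 − (30.70) = 16.50 cm to the left of lens 2, so d_o2 = +16.50 cm.
Lens 2: 1/d_i2 = 1/f₂ − 1/d_o2 = 1/(12.0) − 1/(16.50) = 0.02273, so d_i2 = 44.0 cm.
The final image is real, 44.0 cm to the right of lens 2 (overall magnification ≈ 0.74).

44.0 cm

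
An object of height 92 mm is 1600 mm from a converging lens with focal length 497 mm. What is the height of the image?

1/d_i = 1/f − 1/d_o = 1/(497.0) − 1/(1600) = 0.001387, so d_i = 720.9 mm.
m = −d_i/d_o = -0.4506.
|h_i| = |m|·h_o = 0.4506 × 92 = 41.5 mm. The image is real, inverted and reduced, on the far side of the lens.

41.5 mm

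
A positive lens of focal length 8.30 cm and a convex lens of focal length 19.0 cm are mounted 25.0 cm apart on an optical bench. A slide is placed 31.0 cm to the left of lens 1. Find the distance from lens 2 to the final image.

Lens 1: 1/d_i1 = 1/f₁ − 1/d_o1 = 1/(8.30) − 1/(31.0) = 0.08822, so d_i1 = 11.33 cm.
The intermediate image is 11.33 cm to the right of lens 1, which is 25.0 − (11.33) = 13.67 cm to the left of lens 2, so d_o2 = +13.67 cm.
Lens 2: 1/d_i2 = 1/f₂ − 1/d_o2 = 1/(19.0) − 1/(13.67) = -0.02052, so d_i2 = -48.7 cm.
The final image is virtual, 48.7 cm to the left of lens 2 (overall magnification ≈ -1.3).

48.7 cm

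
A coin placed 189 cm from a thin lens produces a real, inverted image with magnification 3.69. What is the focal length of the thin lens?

f = 149 cm (converging)

m = −d_i/d_o ⇒ d_i = −m·d_o = −(-3.69)·(189) = 697.4 cm.
1/f = 1/d_o + 1/d_i = 1/(189) + 1/(697.4) = 0.006725, so f = 149 cm.
Since f is positive, the thin lens is converging.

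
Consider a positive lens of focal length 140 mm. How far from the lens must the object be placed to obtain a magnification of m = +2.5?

m = −d_i/d_o ⇒ d_i = −m·d_o.
1/f = 1/d_o + 1/d_i = 1/d_o − 1/(m·d_o) = (1 − 1/m)/d_o, so d_o = f(1 − 1/m) = (140.0)(1 − 1/(+2.5)) = 84.0 mm.

84.0 mm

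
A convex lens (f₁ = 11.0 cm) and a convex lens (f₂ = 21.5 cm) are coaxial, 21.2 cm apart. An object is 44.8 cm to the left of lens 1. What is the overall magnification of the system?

Lens 1: 1/d_i1 = 1/(11.0) − 1/(44.8) = 0.06859, so d_i1 = 14.58 cm; m₁ = −d_i1/d_o1 = -0.3254.
d_o2 = 21.2 − (14.58) = 6.620 cm.
Lens 2: 1/d_i2 = 1/(21.5) − 1/(6.620) = -0.1045, so d_i2 = -9.565 cm; m₂ = −d_i2/d_o2 = +1.445.
m = m₁·m₂ = (-0.3254)(+1.445) = -0.470.

m = -0.470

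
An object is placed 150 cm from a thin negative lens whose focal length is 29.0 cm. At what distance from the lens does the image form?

24.3 cm

For a negative lens, f = -29.0 cm.
Thin-lens equation: 1/q = 1/f − 1/p = 1/(-29.00) − 1/(150) = -0.03448 − 0.006667 = -0.04115, so q = -24.3 cm.
The image is virtual, upright and reduced, on the same side as the object.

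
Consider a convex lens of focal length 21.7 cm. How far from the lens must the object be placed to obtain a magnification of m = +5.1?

m = −d_i/d_o ⇒ d_i = −m·d_o.
1/f = 1/d_o + 1/d_i = 1/d_o − 1/(m·d_o) = (1 − 1/m)/d_o, so d_o = f(1 − 1/m) = (21.70)(1 − 1/(+5.1)) = 17.4 cm.

17.4 cm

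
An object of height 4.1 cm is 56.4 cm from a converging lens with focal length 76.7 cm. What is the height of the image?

15.5 cm

1/d_i = 1/f − 1/d_o = 1/(76.70) − 1/(56.4) = -0.004693, so d_i = -213.1 cm.
m = −d_i/d_o = +3.778.
|h_i| = |m|·h_o = 3.778 × 4.1 = 15.5 cm. The image is virtual, upright and enlarged, on the same side as the object.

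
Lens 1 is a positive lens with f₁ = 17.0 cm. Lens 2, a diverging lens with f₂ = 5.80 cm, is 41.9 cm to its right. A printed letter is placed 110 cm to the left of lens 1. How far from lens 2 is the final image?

4.58 cm

Lens 1: 1/d_i1 = 1/f₁ − 1/d_o1 = 1/(17.0) − 1/(110) = 0.04973, so d_i1 = 20.11 cm.
The intermediate image is 20.11 cm to the right of lens 1, which is 41.9 − (20.11) = 21.79 cm to the left of lens 2, so d_o2 = +21.79 cm.
Lens 2 is diverging, so f₂ = −5.80 cm.
Lens 2: 1/d_i2 = 1/f₂ − 1/d_o2 = 1/(-5.80) − 1/(21.79) = -0.2183, so d_i2 = -4.58 cm.
The final image is virtual, 4.58 cm to the left of lens 2 (overall magnification ≈ -0.038).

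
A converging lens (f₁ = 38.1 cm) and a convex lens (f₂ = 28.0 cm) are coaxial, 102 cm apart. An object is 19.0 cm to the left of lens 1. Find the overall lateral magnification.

Lens 1: 1/d_i1 = 1/(38.1) − 1/(19.0) = -0.02638, so d_i1 = -37.90 cm; m₁ = −d_i1/d_o1 = +1.995.
d_o2 = 102 − (-37.90) = 139.9 cm.
Lens 2: 1/d_i2 = 1/(28.0) − 1/(139.9) = 0.02857, so d_i2 = 35.01 cm; m₂ = −d_i2/d_o2 = -0.2502.
m = m₁·m₂ = (+1.995)(-0.2502) = -0.499.

m = -0.499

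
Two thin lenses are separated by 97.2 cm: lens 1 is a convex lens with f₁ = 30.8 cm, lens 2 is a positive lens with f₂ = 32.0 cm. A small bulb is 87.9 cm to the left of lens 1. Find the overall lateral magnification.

Lens 1: 1/d_i1 = 1/(30.8) − 1/(87.9) = 0.02109, so d_i1 = 47.41 cm; m₁ = −d_i1/d_o1 = -0.5394.
d_o2 = 97.2 − (47.41) = 49.79 cm.
Lens 2: 1/d_i2 = 1/(32.0) − 1/(49.79) = 0.01117, so d_i2 = 89.56 cm; m₂ = −d_i2/d_o2 = -1.799.
m = m₁·m₂ = (-0.5394)(-1.799) = +0.970.

m = +0.970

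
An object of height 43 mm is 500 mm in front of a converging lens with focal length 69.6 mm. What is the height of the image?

6.95 mm

1/d_i = 1/f − 1/d_o = 1/(69.60) − 1/(500) = 0.01237, so d_i = 80.86 mm.
m = −d_i/d_o = -0.1617.
|h_i| = |m|·h_o = 0.1617 × 43 = 6.95 mm. The image is real, inverted and reduced, on the far side of the lens.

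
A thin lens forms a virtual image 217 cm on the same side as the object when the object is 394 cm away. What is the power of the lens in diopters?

Virtual image ⇒ d_i = −217 cm.
1/f = 1/d_o + 1/d_i = 1/(394) + 1/(-217) = -0.002070 cm⁻¹.
f = -483.0 cm = -4.830 m, so P = 1/f = -0.207 D.

P = -0.207 D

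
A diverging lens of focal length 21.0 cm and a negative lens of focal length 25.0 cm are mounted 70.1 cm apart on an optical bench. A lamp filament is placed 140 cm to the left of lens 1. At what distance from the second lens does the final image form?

Lens 1 is diverging, so f₁ = −21.0 cm.
Lens 1: 1/d_i1 = 1/f₁ − 1/d_o1 = 1/(-21.0) − 1/(140) = -0.05476, so d_i1 = -18.26 cm.
The intermediate image is 18.26 cm to the left of lens 1 (virtual), which is 70.1 − (-18.26) = 88.36 cm to the left of lens 2, so d_o2 = +88.36 cm.
Lens 2 is diverging, so f₂ = −25.0 cm.
Lens 2: 1/d_i2 = 1/f₂ − 1/d_o2 = 1/(-25.0) − 1/(88.36) = -0.05132, so d_i2 = -19.5 cm.
The final image is virtual, 19.5 cm to the left of lens 2 (overall magnification ≈ 0.029).

19.5 cm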